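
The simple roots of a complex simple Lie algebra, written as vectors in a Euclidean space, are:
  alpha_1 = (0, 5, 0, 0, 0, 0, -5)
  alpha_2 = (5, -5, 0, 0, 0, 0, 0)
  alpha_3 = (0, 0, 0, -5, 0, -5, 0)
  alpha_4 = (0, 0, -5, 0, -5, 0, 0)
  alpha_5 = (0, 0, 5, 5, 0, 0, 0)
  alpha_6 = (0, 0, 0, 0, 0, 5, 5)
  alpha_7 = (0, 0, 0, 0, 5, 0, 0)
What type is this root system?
type B_7

Compute the Cartan integers a_ij = 2(alpha_i, alpha_j)/(alpha_j, alpha_j); the resulting 7x7 Cartan matrix is
[[2, -1, 0, 0, 0, -1, 0], [-1, 2, 0, 0, 0, 0, 0], [0, 0, 2, 0, -1, -1, 0], [0, 0, 0, 2, -1, 0, -2], [0, 0, -1, -1, 2, 0, 0], [-1, 0, -1, 0, 0, 2, 0], [0, 0, 0, -1, 0, 0, 2]].
The roots have two lengths (squared-length ratio 2:1); the short ones are alpha_{7}. The associated Dynkin diagram is a chain of 7 nodes with a double edge at one end; the terminal node there is the unique short simple root (B_7), so the type is B_7 (the algebra so(15)).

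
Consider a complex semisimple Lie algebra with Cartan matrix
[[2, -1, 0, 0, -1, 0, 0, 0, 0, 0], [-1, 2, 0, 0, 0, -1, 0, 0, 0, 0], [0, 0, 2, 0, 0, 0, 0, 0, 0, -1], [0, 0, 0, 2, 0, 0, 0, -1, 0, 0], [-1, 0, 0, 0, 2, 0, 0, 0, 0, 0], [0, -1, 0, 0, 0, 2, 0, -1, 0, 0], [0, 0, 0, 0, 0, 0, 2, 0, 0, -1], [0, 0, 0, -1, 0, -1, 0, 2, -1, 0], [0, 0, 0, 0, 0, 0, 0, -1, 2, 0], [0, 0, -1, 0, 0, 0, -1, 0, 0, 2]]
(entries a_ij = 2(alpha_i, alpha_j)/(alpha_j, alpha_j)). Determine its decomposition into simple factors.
The diagram associated to this matrix has two connected components: the simple roots {alpha_3, alpha_7, alpha_10} form a chain of 3 nodes with single edges (A_3), and {alpha_1, alpha_2, alpha_4, alpha_5, alpha_6, alpha_8, alpha_9} form a chain of 5 nodes with a fork of two nodes at one end (D_7). A semisimple Lie algebra decomposes uniquely as the direct sum of simple ideals, one per connected component of its Dynkin diagram, so g ≅ A_3 ⊕ D_7 (dimension 15 + 91 = 106).

A_3 (sl(4)) ⊕ D_7 (so(14))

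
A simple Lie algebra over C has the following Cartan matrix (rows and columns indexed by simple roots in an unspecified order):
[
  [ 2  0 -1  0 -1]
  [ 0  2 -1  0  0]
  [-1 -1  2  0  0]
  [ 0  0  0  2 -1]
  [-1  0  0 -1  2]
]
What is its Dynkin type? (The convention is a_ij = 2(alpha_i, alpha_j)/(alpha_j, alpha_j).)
A_5 (sl(6))

The matrix has rank 5 with 2's on the diagonal. Reading the off-diagonal entries as Dynkin edges (a single edge where a_ij = a_ji = -1; a double or triple edge where a_ij * a_ji = 2 or 3), the diagram is a chain of 5 nodes with single edges (A_5). One simple-root ordering that puts it in standard form is (alpha_4, alpha_5, alpha_1, alpha_3, alpha_2). So the algebra is type A_5, i.e. sl(6).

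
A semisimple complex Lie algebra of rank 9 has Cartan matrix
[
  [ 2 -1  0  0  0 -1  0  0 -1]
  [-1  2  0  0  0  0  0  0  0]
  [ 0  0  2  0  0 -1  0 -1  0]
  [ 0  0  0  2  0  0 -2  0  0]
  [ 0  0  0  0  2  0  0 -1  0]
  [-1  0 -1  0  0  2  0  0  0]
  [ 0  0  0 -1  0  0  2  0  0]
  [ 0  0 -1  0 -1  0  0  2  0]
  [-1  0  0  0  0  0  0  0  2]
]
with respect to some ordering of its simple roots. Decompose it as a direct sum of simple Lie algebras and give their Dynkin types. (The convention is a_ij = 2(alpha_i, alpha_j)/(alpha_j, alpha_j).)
The diagram associated to this matrix has two connected components: the simple roots {alpha_4, alpha_7} form a chain of 2 nodes with a double edge at one end; the terminal node there is the unique short simple root (B_2), and {alpha_1, alpha_2, alpha_3, alpha_5, alpha_6, alpha_8, alpha_9} form a chain of 5 nodes with a fork of two nodes at one end (D_7). A semisimple Lie algebra decomposes uniquely as the direct sum of simple ideals, one per connected component of its Dynkin diagram, so g ≅ B_2 ⊕ D_7 (dimension 10 + 91 = 101).

B2 ⊕ D7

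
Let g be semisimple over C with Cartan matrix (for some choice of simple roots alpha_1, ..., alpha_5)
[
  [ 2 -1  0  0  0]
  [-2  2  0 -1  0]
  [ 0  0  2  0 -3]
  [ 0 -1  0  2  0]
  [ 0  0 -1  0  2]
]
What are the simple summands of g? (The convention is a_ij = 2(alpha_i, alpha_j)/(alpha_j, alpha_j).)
type B_3 + type G_2

The diagram associated to this matrix has two connected components: the simple roots {alpha_1, alpha_2, alpha_4} form a chain of 3 nodes with a double edge at one end; the terminal node there is the unique short simple root (B_3), and {alpha_3, alpha_5} form two nodes joined by a triple edge (G_2). A semisimple Lie algebra decomposes uniquely as the direct sum of simple ideals, one per connected component of its Dynkin diagram, so g ≅ B_3 ⊕ G_2 (dimension 21 + 14 = 35).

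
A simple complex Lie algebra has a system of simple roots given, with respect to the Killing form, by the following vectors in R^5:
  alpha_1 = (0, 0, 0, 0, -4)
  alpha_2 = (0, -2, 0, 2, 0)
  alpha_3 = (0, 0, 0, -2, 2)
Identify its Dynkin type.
Compute the Cartan integers a_ij = 2(alpha_i, alpha_j)/(alpha_j, alpha_j); the resulting 3x3 Cartan matrix is
[[2, 0, -2], [0, 2, -1], [-1, -1, 2]].
The roots have two lengths (squared-length ratio 2:1); the short ones are alpha_{2,3}. The associated Dynkin diagram is a chain of 3 nodes with a double edge at one end; the terminal node there is the unique long simple root (C_3), so the type is C_3 (the algebra sp(6)).

C3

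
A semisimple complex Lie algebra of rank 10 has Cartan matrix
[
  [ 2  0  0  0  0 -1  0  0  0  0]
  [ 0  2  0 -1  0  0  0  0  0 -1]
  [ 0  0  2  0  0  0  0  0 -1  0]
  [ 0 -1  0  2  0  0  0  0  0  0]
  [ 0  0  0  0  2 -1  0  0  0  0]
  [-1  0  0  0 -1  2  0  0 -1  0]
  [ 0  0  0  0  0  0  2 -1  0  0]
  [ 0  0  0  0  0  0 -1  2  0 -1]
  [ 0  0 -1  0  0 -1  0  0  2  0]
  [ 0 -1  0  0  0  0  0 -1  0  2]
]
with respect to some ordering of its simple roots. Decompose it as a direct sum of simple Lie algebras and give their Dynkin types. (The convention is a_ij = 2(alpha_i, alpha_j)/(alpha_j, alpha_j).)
A5 ⊕ D5

The diagram associated to this matrix has two connected components: the simple roots {alpha_2, alpha_4, alpha_7, alpha_8, alpha_10} form a chain of 5 nodes with single edges (A_5), and {alpha_1, alpha_3, alpha_5, alpha_6, alpha_9} form a chain of 3 nodes with a fork of two nodes at one end (D_5). A semisimple Lie algebra decomposes uniquely as the direct sum of simple ideals, one per connected component of its Dynkin diagram, so g ≅ A_5 ⊕ D_5 (dimension 35 + 45 = 80).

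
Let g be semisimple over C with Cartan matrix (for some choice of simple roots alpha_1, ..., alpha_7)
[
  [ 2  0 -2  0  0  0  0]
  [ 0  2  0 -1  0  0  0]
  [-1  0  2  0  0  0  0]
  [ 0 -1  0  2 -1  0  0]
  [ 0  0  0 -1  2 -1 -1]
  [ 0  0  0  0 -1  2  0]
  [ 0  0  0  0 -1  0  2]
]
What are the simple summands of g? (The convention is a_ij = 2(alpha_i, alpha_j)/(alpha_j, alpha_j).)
type B_2 + type D_5

The diagram associated to this matrix has two connected components: the simple roots {alpha_1, alpha_3} form a chain of 2 nodes with a double edge at one end; the terminal node there is the unique short simple root (B_2), and {alpha_2, alpha_4, alpha_5, alpha_6, alpha_7} form a chain of 3 nodes with a fork of two nodes at one end (D_5). A semisimple Lie algebra decomposes uniquely as the direct sum of simple ideals, one per connected component of its Dynkin diagram, so g ≅ B_2 ⊕ D_5 (dimension 10 + 45 = 55).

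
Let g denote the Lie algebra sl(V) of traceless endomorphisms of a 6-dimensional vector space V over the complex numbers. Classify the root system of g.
A_5

This is sl(6), which has dimension 6^2 - 1 = 35 and rank 6 - 1 = 5 (a Cartan subalgebra is the diagonal traceless matrices). In the classification of classical Lie algebras, the special linear algebra sl(n+1) has type A_n; here n = 5, so the Dynkin diagram is a chain of 5 nodes with single edges (A_5). Hence the type is A_5.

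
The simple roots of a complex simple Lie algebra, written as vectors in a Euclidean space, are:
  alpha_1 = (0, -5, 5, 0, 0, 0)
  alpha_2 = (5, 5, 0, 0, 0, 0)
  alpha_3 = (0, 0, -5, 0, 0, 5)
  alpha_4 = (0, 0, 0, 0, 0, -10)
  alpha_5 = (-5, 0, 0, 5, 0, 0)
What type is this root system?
C_5

Compute the Cartan integers a_ij = 2(alpha_i, alpha_j)/(alpha_j, alpha_j); the resulting 5x5 Cartan matrix is
[[2, -1, -1, 0, 0], [-1, 2, 0, 0, -1], [-1, 0, 2, -1, 0], [0, 0, -2, 2, 0], [0, -1, 0, 0, 2]].
The roots have two lengths (squared-length ratio 2:1); the short ones are alpha_{1,2,3,5}. The associated Dynkin diagram is a chain of 5 nodes with a double edge at one end; the terminal node there is the unique long simple root (C_5), so the type is C_5 (the algebra sp(10)).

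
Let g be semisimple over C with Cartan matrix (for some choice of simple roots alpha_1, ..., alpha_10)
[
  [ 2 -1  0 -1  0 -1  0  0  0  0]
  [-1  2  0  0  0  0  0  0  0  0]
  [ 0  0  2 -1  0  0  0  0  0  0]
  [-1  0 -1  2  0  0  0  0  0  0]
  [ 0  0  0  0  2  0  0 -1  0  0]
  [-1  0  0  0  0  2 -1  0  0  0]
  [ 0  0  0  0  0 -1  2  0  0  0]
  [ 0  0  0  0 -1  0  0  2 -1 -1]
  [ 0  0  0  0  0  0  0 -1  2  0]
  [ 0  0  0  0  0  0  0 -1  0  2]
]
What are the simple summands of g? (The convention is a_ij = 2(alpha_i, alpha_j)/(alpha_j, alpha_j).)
D_4 ⊕ E_6

The diagram associated to this matrix has two connected components: the simple roots {alpha_5, alpha_8, alpha_9, alpha_10} form a chain of 2 nodes with a fork of two nodes at one end (D_4), and {alpha_1, alpha_2, alpha_3, alpha_4, alpha_6, alpha_7} form a chain of 5 nodes with one extra node attached to the third node from one end (E_6). A semisimple Lie algebra decomposes uniquely as the direct sum of simple ideals, one per connected component of its Dynkin diagram, so g ≅ D_4 ⊕ E_6 (dimension 28 + 78 = 106).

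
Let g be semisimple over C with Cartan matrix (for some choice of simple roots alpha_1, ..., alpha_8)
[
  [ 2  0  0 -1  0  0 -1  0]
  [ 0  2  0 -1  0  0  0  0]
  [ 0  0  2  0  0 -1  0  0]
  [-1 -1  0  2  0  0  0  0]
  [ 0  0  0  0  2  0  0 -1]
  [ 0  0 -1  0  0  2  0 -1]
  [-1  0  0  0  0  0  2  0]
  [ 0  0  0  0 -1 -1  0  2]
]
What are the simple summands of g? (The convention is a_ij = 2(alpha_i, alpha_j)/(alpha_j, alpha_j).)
A4 + A4

The diagram associated to this matrix has two connected components: the simple roots {alpha_3, alpha_5, alpha_6, alpha_8} form a chain of 4 nodes with single edges (A_4), and {alpha_1, alpha_2, alpha_4, alpha_7} form a chain of 4 nodes with single edges (A_4). A semisimple Lie algebra decomposes uniquely as the direct sum of simple ideals, one per connected component of its Dynkin diagram, so g ≅ A_4 ⊕ A_4 (dimension 24 + 24 = 48).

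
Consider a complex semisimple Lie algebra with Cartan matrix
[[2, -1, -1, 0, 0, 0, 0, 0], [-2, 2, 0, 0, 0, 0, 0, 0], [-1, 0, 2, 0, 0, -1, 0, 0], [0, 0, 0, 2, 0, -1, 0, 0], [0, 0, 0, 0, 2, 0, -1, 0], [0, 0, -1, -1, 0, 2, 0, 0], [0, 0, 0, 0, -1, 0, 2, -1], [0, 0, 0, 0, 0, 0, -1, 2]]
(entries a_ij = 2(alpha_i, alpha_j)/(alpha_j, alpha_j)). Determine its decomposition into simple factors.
The diagram associated to this matrix has two connected components: the simple roots {alpha_5, alpha_7, alpha_8} form a chain of 3 nodes with single edges (A_3), and {alpha_1, alpha_2, alpha_3, alpha_4, alpha_6} form a chain of 5 nodes with a double edge at one end; the terminal node there is the unique long simple root (C_5). A semisimple Lie algebra decomposes uniquely as the direct sum of simple ideals, one per connected component of its Dynkin diagram, so g ≅ A_3 ⊕ C_5 (dimension 15 + 55 = 70).

A_3 (sl(4)) ⊕ C_5 (sp(10))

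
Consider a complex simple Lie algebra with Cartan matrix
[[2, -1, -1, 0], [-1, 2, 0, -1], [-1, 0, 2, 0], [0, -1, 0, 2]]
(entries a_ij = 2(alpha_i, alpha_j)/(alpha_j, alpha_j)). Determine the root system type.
A_4 (sl(5))

The matrix has rank 4 with 2's on the diagonal. Reading the off-diagonal entries as Dynkin edges (a single edge where a_ij = a_ji = -1; a double or triple edge where a_ij * a_ji = 2 or 3), the diagram is a chain of 4 nodes with single edges (A_4). One simple-root ordering that puts it in standard form is (alpha_3, alpha_1, alpha_2, alpha_4). So the algebra is type A_4, i.e. sl(5).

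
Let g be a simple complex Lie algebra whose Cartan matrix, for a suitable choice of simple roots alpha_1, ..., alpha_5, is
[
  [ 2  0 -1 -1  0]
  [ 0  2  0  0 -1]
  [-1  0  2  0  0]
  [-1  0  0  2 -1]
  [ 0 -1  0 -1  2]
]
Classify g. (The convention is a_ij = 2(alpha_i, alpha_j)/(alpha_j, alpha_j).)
The matrix has rank 5 with 2's on the diagonal. Reading the off-diagonal entries as Dynkin edges (a single edge where a_ij = a_ji = -1; a double or triple edge where a_ij * a_ji = 2 or 3), the diagram is a chain of 5 nodes with single edges (A_5). One simple-root ordering that puts it in standard form is (alpha_2, alpha_5, alpha_4, alpha_1, alpha_3). So the algebra is type A_5, i.e. sl(6).

A_5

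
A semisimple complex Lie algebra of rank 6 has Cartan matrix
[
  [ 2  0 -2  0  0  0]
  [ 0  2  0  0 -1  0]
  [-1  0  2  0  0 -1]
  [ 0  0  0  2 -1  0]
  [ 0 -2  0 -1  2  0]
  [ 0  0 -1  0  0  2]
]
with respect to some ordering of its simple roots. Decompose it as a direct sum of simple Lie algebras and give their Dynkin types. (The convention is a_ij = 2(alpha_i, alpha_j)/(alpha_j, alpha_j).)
The diagram associated to this matrix has two connected components: the simple roots {alpha_2, alpha_4, alpha_5} form a chain of 3 nodes with a double edge at one end; the terminal node there is the unique short simple root (B_3), and {alpha_1, alpha_3, alpha_6} form a chain of 3 nodes with a double edge at one end; the terminal node there is the unique long simple root (C_3). A semisimple Lie algebra decomposes uniquely as the direct sum of simple ideals, one per connected component of its Dynkin diagram, so g ≅ B_3 ⊕ C_3 (dimension 21 + 21 = 42).

B_3 (so(7)) + C_3 (sp(6))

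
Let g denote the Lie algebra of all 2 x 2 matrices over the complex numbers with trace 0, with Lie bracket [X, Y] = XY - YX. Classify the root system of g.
This is sl(2), which has dimension 2^2 - 1 = 3 and rank 2 - 1 = 1 (a Cartan subalgebra is the diagonal traceless matrices). In the classification of classical Lie algebras, the special linear algebra sl(n+1) has type A_n; here n = 1, so the Dynkin diagram is a chain of 1 nodes with single edges (A_1). Hence the type is A_1.

A_1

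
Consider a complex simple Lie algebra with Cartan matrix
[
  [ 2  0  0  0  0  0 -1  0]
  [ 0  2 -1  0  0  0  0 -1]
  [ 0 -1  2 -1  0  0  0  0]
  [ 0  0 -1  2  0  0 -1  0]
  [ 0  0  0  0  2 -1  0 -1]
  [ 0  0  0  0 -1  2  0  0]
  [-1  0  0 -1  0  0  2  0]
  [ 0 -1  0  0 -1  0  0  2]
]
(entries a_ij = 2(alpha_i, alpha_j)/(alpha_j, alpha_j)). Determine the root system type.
A_8 (sl(9))

The matrix has rank 8 with 2's on the diagonal. Reading the off-diagonal entries as Dynkin edges (a single edge where a_ij = a_ji = -1; a double or triple edge where a_ij * a_ji = 2 or 3), the diagram is a chain of 8 nodes with single edges (A_8). One simple-root ordering that puts it in standard form is (alpha_6, alpha_5, alpha_8, alpha_2, alpha_3, alpha_4, alpha_7, alpha_1). So the algebra is type A_8, i.e. sl(9).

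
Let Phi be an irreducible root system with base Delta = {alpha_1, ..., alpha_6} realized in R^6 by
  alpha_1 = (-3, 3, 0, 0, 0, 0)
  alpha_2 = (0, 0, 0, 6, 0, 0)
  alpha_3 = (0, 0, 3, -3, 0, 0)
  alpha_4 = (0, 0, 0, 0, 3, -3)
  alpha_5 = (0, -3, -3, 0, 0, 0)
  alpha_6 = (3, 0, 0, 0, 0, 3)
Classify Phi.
type C_6

Compute the Cartan integers a_ij = 2(alpha_i, alpha_j)/(alpha_j, alpha_j); the resulting 6x6 Cartan matrix is
[[2, 0, 0, 0, -1, -1], [0, 2, -2, 0, 0, 0], [0, -1, 2, 0, -1, 0], [0, 0, 0, 2, 0, -1], [-1, 0, -1, 0, 2, 0], [-1, 0, 0, -1, 0, 2]].
The roots have two lengths (squared-length ratio 2:1); the short ones are alpha_{1,3,4,5,6}. The associated Dynkin diagram is a chain of 6 nodes with a double edge at one end; the terminal node there is the unique long simple root (C_6), so the type is C_6 (the algebra sp(12)).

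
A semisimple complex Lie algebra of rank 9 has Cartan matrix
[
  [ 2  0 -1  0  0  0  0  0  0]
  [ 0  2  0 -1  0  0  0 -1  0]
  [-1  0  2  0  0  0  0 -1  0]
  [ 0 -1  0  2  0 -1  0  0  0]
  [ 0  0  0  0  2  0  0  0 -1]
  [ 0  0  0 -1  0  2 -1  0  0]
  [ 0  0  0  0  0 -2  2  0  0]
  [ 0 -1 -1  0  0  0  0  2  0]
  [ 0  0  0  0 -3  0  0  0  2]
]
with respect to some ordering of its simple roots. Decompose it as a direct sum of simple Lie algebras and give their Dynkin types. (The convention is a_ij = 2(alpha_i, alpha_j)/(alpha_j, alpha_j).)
The diagram associated to this matrix has two connected components: the simple roots {alpha_1, alpha_2, alpha_3, alpha_4, alpha_6, alpha_7, alpha_8} form a chain of 7 nodes with a double edge at one end; the terminal node there is the unique long simple root (C_7), and {alpha_5, alpha_9} form two nodes joined by a triple edge (G_2). A semisimple Lie algebra decomposes uniquely as the direct sum of simple ideals, one per connected component of its Dynkin diagram, so g ≅ C_7 ⊕ G_2 (dimension 105 + 14 = 119).

type C_7 + type G_2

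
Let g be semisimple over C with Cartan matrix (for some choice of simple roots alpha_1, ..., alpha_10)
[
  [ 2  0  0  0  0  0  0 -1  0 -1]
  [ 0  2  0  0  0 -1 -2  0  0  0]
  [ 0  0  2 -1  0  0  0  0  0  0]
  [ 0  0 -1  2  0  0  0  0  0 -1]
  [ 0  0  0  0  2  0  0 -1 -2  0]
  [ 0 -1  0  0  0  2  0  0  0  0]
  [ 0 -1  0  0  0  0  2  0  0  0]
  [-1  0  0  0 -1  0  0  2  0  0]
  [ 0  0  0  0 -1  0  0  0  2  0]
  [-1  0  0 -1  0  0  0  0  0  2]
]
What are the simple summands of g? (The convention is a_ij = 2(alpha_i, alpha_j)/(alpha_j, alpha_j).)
B3 ⊕ B7

The diagram associated to this matrix has two connected components: the simple roots {alpha_2, alpha_6, alpha_7} form a chain of 3 nodes with a double edge at one end; the terminal node there is the unique short simple root (B_3), and {alpha_1, alpha_3, alpha_4, alpha_5, alpha_8, alpha_9, alpha_10} form a chain of 7 nodes with a double edge at one end; the terminal node there is the unique short simple root (B_7). A semisimple Lie algebra decomposes uniquely as the direct sum of simple ideals, one per connected component of its Dynkin diagram, so g ≅ B_3 ⊕ B_7 (dimension 21 + 105 = 126).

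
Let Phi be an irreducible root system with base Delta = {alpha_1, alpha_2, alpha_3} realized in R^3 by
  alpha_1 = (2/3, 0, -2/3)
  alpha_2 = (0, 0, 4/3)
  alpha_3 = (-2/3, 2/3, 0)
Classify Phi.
Compute the Cartan integers a_ij = 2(alpha_i, alpha_j)/(alpha_j, alpha_j); the resulting 3x3 Cartan matrix is
[[2, -1, -1], [-2, 2, 0], [-1, 0, 2]].
The roots have two lengths (squared-length ratio 2:1); the short ones are alpha_{1,3}. The associated Dynkin diagram is a chain of 3 nodes with a double edge at one end; the terminal node there is the unique long simple root (C_3), so the type is C_3 (the algebra sp(6)).

C_3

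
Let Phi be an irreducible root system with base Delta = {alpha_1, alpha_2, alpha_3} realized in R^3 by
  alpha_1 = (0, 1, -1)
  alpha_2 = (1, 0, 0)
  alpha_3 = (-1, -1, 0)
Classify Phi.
Compute the Cartan integers a_ij = 2(alpha_i, alpha_j)/(alpha_j, alpha_j); the resulting 3x3 Cartan matrix is
[[2, 0, -1], [0, 2, -1], [-1, -2, 2]].
The roots have two lengths (squared-length ratio 2:1); the short ones are alpha_{2}. The associated Dynkin diagram is a chain of 3 nodes with a double edge at one end; the terminal node there is the unique short simple root (B_3), so the type is B_3 (the algebra so(7)).

type B_3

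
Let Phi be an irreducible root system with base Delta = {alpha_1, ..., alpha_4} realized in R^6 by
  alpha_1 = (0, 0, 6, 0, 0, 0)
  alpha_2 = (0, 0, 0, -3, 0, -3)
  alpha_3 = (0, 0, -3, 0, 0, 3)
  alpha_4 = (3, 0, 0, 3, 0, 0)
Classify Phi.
Compute the Cartan integers a_ij = 2(alpha_i, alpha_j)/(alpha_j, alpha_j); the resulting 4x4 Cartan matrix is
[[2, 0, -2, 0], [0, 2, -1, -1], [-1, -1, 2, 0], [0, -1, 0, 2]].
The roots have two lengths (squared-length ratio 2:1); the short ones are alpha_{2,3,4}. The associated Dynkin diagram is a chain of 4 nodes with a double edge at one end; the terminal node there is the unique long simple root (C_4), so the type is C_4 (the algebra sp(8)).

C4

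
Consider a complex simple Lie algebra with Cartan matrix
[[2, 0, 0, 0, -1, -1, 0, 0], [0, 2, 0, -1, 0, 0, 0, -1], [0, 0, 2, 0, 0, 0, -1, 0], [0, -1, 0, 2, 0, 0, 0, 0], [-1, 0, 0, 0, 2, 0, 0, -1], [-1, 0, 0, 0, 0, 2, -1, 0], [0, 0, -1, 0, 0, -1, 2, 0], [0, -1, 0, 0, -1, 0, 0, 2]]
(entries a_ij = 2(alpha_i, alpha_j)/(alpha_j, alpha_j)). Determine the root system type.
The matrix has rank 8 with 2's on the diagonal. Reading the off-diagonal entries as Dynkin edges (a single edge where a_ij = a_ji = -1; a double or triple edge where a_ij * a_ji = 2 or 3), the diagram is a chain of 8 nodes with single edges (A_8). One simple-root ordering that puts it in standard form is (alpha_4, alpha_2, alpha_8, alpha_5, alpha_1, alpha_6, alpha_7, alpha_3). So the algebra is type A_8, i.e. sl(9).

A_8 (sl(9))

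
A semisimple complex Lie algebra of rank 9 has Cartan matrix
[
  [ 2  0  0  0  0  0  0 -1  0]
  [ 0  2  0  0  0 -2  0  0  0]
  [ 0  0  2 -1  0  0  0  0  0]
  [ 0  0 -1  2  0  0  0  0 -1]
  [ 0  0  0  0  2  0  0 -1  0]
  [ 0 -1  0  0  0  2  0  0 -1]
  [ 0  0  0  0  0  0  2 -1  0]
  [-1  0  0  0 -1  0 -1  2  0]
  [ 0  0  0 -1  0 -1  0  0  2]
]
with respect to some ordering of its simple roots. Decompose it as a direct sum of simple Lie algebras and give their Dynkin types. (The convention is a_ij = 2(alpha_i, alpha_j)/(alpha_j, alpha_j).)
C_5 ⊕ D_4

The diagram associated to this matrix has two connected components: the simple roots {alpha_2, alpha_3, alpha_4, alpha_6, alpha_9} form a chain of 5 nodes with a double edge at one end; the terminal node there is the unique long simple root (C_5), and {alpha_1, alpha_5, alpha_7, alpha_8} form a chain of 2 nodes with a fork of two nodes at one end (D_4). A semisimple Lie algebra decomposes uniquely as the direct sum of simple ideals, one per connected component of its Dynkin diagram, so g ≅ C_5 ⊕ D_4 (dimension 55 + 28 = 83).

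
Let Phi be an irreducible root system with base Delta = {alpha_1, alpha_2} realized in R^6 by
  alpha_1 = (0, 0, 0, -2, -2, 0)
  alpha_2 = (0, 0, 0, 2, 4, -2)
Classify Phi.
G2

Compute the Cartan integers a_ij = 2(alpha_i, alpha_j)/(alpha_j, alpha_j); the resulting 2x2 Cartan matrix is
[[2, -1], [-3, 2]].
The roots have two lengths (squared-length ratio 3:1); the short ones are alpha_{1}. The associated Dynkin diagram is two nodes joined by a triple edge (G_2), so the type is G_2.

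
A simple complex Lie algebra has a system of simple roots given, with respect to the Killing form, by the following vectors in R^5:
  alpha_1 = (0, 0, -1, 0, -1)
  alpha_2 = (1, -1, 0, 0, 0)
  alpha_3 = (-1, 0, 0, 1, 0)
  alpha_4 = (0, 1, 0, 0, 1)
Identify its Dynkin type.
Compute the Cartan integers a_ij = 2(alpha_i, alpha_j)/(alpha_j, alpha_j); the resulting 4x4 Cartan matrix is
[[2, 0, 0, -1], [0, 2, -1, -1], [0, -1, 2, 0], [-1, -1, 0, 2]].
All simple roots have the same length, so the diagram is simply laced. The associated Dynkin diagram is a chain of 4 nodes with single edges (A_4), so the type is A_4 (the algebra sl(5)).

A_4 (sl(5))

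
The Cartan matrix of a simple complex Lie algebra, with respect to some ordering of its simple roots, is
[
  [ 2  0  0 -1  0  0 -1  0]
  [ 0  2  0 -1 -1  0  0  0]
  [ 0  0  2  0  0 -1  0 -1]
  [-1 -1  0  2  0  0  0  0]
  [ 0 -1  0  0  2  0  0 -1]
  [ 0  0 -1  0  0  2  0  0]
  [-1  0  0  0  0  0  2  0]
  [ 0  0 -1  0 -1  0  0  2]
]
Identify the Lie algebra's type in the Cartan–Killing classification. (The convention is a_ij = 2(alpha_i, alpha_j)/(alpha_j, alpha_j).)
A8

The matrix has rank 8 with 2's on the diagonal. Reading the off-diagonal entries as Dynkin edges (a single edge where a_ij = a_ji = -1; a double or triple edge where a_ij * a_ji = 2 or 3), the diagram is a chain of 8 nodes with single edges (A_8). One simple-root ordering that puts it in standard form is (alpha_7, alpha_1, alpha_4, alpha_2, alpha_5, alpha_8, alpha_3, alpha_6). So the algebra is type A_8, i.e. sl(9).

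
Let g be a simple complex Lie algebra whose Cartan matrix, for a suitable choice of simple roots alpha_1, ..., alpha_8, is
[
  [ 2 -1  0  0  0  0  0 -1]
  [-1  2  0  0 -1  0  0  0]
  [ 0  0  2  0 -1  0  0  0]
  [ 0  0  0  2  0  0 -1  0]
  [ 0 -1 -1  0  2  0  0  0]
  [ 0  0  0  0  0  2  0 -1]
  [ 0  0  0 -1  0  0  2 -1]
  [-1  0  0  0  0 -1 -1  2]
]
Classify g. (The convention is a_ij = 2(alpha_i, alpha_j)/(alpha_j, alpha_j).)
The matrix has rank 8 with 2's on the diagonal. Reading the off-diagonal entries as Dynkin edges (a single edge where a_ij = a_ji = -1; a double or triple edge where a_ij * a_ji = 2 or 3), the diagram is a chain of 7 nodes with one extra node attached to the third node from one end (E_8). One simple-root ordering that puts it in standard form is (alpha_4, alpha_6, alpha_7, alpha_8, alpha_1, alpha_2, alpha_5, alpha_3). So the algebra is type E_8.

E_8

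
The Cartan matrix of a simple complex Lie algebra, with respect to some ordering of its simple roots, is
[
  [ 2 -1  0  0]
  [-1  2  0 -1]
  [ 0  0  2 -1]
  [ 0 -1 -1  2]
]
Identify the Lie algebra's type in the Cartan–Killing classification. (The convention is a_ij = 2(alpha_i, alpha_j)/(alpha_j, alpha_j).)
type A_4

The matrix has rank 4 with 2's on the diagonal. Reading the off-diagonal entries as Dynkin edges (a single edge where a_ij = a_ji = -1; a double or triple edge where a_ij * a_ji = 2 or 3), the diagram is a chain of 4 nodes with single edges (A_4). One simple-root ordering that puts it in standard form is (alpha_1, alpha_2, alpha_4, alpha_3). So the algebra is type A_4, i.e. sl(5).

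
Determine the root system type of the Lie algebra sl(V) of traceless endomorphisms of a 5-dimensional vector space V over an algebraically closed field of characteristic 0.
This is sl(5), which has dimension 5^2 - 1 = 24 and rank 5 - 1 = 4 (a Cartan subalgebra is the diagonal traceless matrices). In the classification of classical Lie algebras, the special linear algebra sl(n+1) has type A_n; here n = 4, so the Dynkin diagram is a chain of 4 nodes with single edges (A_4). Hence the type is A_4.

A_4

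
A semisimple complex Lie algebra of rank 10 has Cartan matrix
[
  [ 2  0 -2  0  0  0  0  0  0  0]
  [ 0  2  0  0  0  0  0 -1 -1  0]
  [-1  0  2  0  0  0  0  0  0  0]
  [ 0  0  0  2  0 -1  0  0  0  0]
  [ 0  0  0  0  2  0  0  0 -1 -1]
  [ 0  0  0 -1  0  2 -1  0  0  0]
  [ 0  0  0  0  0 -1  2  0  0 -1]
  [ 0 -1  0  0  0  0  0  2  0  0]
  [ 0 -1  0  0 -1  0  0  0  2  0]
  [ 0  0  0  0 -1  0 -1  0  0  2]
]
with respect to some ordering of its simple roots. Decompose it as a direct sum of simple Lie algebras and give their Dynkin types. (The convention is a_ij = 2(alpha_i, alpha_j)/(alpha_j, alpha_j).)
The diagram associated to this matrix has two connected components: the simple roots {alpha_2, alpha_4, alpha_5, alpha_6, alpha_7, alpha_8, alpha_9, alpha_10} form a chain of 8 nodes with single edges (A_8), and {alpha_1, alpha_3} form a chain of 2 nodes with a double edge at one end; the terminal node there is the unique short simple root (B_2). A semisimple Lie algebra decomposes uniquely as the direct sum of simple ideals, one per connected component of its Dynkin diagram, so g ≅ A_8 ⊕ B_2 (dimension 80 + 10 = 90).

A_8 + B_2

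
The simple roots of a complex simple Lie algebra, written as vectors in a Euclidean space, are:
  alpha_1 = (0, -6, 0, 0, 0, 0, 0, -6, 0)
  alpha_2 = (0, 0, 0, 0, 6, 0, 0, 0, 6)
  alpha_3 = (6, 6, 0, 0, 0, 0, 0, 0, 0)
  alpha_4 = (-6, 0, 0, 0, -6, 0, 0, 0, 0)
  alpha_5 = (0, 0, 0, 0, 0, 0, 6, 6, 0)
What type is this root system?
A5

Compute the Cartan integers a_ij = 2(alpha_i, alpha_j)/(alpha_j, alpha_j); the resulting 5x5 Cartan matrix is
[[2, 0, -1, 0, -1], [0, 2, 0, -1, 0], [-1, 0, 2, -1, 0], [0, -1, -1, 2, 0], [-1, 0, 0, 0, 2]].
All simple roots have the same length, so the diagram is simply laced. The associated Dynkin diagram is a chain of 5 nodes with single edges (A_5), so the type is A_5 (the algebra sl(6)).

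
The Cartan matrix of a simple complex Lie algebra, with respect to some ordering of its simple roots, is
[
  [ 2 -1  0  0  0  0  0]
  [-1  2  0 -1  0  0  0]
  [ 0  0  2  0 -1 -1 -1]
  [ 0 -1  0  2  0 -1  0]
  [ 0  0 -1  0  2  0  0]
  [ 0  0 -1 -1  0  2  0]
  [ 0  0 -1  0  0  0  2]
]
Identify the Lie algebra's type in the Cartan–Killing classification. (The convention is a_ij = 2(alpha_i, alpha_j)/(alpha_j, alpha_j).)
type D_7

The matrix has rank 7 with 2's on the diagonal. Reading the off-diagonal entries as Dynkin edges (a single edge where a_ij = a_ji = -1; a double or triple edge where a_ij * a_ji = 2 or 3), the diagram is a chain of 5 nodes with a fork of two nodes at one end (D_7). One simple-root ordering that puts it in standard form is (alpha_1, alpha_2, alpha_4, alpha_6, alpha_3, alpha_7, alpha_5). So the algebra is type D_7, i.e. so(14).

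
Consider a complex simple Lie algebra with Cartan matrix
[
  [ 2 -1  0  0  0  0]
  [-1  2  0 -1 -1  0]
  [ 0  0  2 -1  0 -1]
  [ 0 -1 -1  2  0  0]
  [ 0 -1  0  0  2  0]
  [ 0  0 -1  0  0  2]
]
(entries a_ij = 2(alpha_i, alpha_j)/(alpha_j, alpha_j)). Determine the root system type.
D_6 (so(12))

The matrix has rank 6 with 2's on the diagonal. Reading the off-diagonal entries as Dynkin edges (a single edge where a_ij = a_ji = -1; a double or triple edge where a_ij * a_ji = 2 or 3), the diagram is a chain of 4 nodes with a fork of two nodes at one end (D_6). One simple-root ordering that puts it in standard form is (alpha_6, alpha_3, alpha_4, alpha_2, alpha_1, alpha_5). So the algebra is type D_6, i.e. so(12).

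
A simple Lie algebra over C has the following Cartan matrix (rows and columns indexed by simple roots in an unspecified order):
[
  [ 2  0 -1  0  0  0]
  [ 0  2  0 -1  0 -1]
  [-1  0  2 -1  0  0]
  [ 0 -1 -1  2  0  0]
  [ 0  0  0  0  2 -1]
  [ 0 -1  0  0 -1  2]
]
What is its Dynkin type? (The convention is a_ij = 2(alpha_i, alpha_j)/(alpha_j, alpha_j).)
The matrix has rank 6 with 2's on the diagonal. Reading the off-diagonal entries as Dynkin edges (a single edge where a_ij = a_ji = -1; a double or triple edge where a_ij * a_ji = 2 or 3), the diagram is a chain of 6 nodes with single edges (A_6). One simple-root ordering that puts it in standard form is (alpha_5, alpha_6, alpha_2, alpha_4, alpha_3, alpha_1). So the algebra is type A_6, i.e. sl(7).

type A_6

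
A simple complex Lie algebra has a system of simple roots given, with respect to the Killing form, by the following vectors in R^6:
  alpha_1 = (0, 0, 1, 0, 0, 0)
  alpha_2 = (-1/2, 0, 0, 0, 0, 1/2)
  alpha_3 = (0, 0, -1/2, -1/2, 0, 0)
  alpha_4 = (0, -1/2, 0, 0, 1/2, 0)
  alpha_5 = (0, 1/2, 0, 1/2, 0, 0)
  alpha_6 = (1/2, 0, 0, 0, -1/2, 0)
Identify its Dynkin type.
type C_6

Compute the Cartan integers a_ij = 2(alpha_i, alpha_j)/(alpha_j, alpha_j); the resulting 6x6 Cartan matrix is
[[2, 0, -2, 0, 0, 0], [0, 2, 0, 0, 0, -1], [-1, 0, 2, 0, -1, 0], [0, 0, 0, 2, -1, -1], [0, 0, -1, -1, 2, 0], [0, -1, 0, -1, 0, 2]].
The roots have two lengths (squared-length ratio 2:1); the short ones are alpha_{2,3,4,5,6}. The associated Dynkin diagram is a chain of 6 nodes with a double edge at one end; the terminal node there is the unique long simple root (C_6), so the type is C_6 (the algebra sp(12)).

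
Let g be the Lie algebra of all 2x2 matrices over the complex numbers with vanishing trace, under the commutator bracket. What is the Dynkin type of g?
This is sl(2), which has dimension 2^2 - 1 = 3 and rank 2 - 1 = 1 (a Cartan subalgebra is the diagonal traceless matrices). In the classification of classical Lie algebras, the special linear algebra sl(n+1) has type A_n; here n = 1, so the Dynkin diagram is a chain of 1 nodes with single edges (A_1). Hence the type is A_1.

A_1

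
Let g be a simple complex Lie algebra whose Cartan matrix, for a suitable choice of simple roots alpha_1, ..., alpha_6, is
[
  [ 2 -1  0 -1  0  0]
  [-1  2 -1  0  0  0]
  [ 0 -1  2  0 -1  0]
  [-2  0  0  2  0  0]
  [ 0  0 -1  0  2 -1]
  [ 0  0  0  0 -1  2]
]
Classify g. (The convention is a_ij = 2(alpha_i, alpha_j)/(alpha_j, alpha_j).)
The matrix has rank 6 with 2's on the diagonal. Reading the off-diagonal entries as Dynkin edges (a single edge where a_ij = a_ji = -1; a double or triple edge where a_ij * a_ji = 2 or 3), the diagram is a chain of 6 nodes with a double edge at one end; the terminal node there is the unique long simple root (C_6). One simple-root ordering that puts it in standard form is (alpha_6, alpha_5, alpha_3, alpha_2, alpha_1, alpha_4). So the algebra is type C_6, i.e. sp(12).

C6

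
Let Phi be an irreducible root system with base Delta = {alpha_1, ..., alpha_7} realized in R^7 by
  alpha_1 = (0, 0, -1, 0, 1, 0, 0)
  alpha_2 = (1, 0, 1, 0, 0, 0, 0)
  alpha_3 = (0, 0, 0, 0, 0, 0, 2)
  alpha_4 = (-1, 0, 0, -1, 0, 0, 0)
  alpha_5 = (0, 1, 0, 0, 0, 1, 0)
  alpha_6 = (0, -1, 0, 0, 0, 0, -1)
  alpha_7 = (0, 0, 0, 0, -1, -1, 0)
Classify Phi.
C_7 (sp(14))

Compute the Cartan integers a_ij = 2(alpha_i, alpha_j)/(alpha_j, alpha_j); the resulting 7x7 Cartan matrix is
[[2, -1, 0, 0, 0, 0, -1], [-1, 2, 0, -1, 0, 0, 0], [0, 0, 2, 0, 0, -2, 0], [0, -1, 0, 2, 0, 0, 0], [0, 0, 0, 0, 2, -1, -1], [0, 0, -1, 0, -1, 2, 0], [-1, 0, 0, 0, -1, 0, 2]].
The roots have two lengths (squared-length ratio 2:1); the short ones are alpha_{1,2,4,5,6,7}. The associated Dynkin diagram is a chain of 7 nodes with a double edge at one end; the terminal node there is the unique long simple root (C_7), so the type is C_7 (the algebra sp(14)).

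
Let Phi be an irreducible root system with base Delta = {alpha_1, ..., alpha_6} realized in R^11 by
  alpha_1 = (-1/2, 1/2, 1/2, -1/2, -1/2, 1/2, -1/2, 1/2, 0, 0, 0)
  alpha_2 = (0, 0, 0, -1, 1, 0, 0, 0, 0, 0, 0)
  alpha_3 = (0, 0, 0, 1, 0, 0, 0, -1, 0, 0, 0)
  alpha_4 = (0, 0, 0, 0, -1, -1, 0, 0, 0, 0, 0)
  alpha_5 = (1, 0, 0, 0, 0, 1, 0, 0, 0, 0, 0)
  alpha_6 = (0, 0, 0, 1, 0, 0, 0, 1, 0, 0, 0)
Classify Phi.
E_6

Compute the Cartan integers a_ij = 2(alpha_i, alpha_j)/(alpha_j, alpha_j); the resulting 6x6 Cartan matrix is
[[2, 0, -1, 0, 0, 0], [0, 2, -1, -1, 0, -1], [-1, -1, 2, 0, 0, 0], [0, -1, 0, 2, -1, 0], [0, 0, 0, -1, 2, 0], [0, -1, 0, 0, 0, 2]].
All simple roots have the same length, so the diagram is simply laced. The associated Dynkin diagram is a chain of 5 nodes with one extra node attached to the third node from one end (E_6), so the type is E_6.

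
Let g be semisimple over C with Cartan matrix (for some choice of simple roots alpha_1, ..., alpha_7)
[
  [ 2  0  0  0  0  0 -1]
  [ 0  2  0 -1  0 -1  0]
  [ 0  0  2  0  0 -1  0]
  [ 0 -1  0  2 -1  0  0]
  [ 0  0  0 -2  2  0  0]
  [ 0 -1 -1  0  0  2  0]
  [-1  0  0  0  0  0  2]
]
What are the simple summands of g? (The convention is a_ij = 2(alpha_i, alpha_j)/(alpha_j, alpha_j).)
A_2 (sl(3)) + C_5 (sp(10))

The diagram associated to this matrix has two connected components: the simple roots {alpha_1, alpha_7} form a chain of 2 nodes with single edges (A_2), and {alpha_2, alpha_3, alpha_4, alpha_5, alpha_6} form a chain of 5 nodes with a double edge at one end; the terminal node there is the unique long simple root (C_5). A semisimple Lie algebra decomposes uniquely as the direct sum of simple ideals, one per connected component of its Dynkin diagram, so g ≅ A_2 ⊕ C_5 (dimension 8 + 55 = 63).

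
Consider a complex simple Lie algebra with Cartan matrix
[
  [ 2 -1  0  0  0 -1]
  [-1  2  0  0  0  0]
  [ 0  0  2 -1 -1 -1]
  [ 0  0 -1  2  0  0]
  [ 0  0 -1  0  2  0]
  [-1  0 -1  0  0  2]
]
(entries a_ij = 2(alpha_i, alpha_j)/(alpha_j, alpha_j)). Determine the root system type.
D_6

The matrix has rank 6 with 2's on the diagonal. Reading the off-diagonal entries as Dynkin edges (a single edge where a_ij = a_ji = -1; a double or triple edge where a_ij * a_ji = 2 or 3), the diagram is a chain of 4 nodes with a fork of two nodes at one end (D_6). One simple-root ordering that puts it in standard form is (alpha_2, alpha_1, alpha_6, alpha_3, alpha_4, alpha_5). So the algebra is type D_6, i.e. so(12).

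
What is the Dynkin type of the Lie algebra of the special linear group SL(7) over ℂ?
A_6 (sl(7))

This is sl(7), which has dimension 7^2 - 1 = 48 and rank 7 - 1 = 6 (a Cartan subalgebra is the diagonal traceless matrices). In the classification of classical Lie algebras, the special linear algebra sl(n+1) has type A_n; here n = 6, so the Dynkin diagram is a chain of 6 nodes with single edges (A_6). Hence the type is A_6.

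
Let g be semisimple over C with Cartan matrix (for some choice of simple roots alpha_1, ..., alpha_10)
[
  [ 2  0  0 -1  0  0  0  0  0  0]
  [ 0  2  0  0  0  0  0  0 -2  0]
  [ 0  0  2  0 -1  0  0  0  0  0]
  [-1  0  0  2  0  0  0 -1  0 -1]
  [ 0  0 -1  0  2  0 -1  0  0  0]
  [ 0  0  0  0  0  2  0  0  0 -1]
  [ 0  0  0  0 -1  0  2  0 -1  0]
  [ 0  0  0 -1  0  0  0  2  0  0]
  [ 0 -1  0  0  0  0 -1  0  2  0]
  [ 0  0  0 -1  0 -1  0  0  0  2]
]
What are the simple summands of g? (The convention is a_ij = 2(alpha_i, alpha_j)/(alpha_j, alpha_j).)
The diagram associated to this matrix has two connected components: the simple roots {alpha_2, alpha_3, alpha_5, alpha_7, alpha_9} form a chain of 5 nodes with a double edge at one end; the terminal node there is the unique long simple root (C_5), and {alpha_1, alpha_4, alpha_6, alpha_8, alpha_10} form a chain of 3 nodes with a fork of two nodes at one end (D_5). A semisimple Lie algebra decomposes uniquely as the direct sum of simple ideals, one per connected component of its Dynkin diagram, so g ≅ C_5 ⊕ D_5 (dimension 55 + 45 = 100).

C5 ⊕ D5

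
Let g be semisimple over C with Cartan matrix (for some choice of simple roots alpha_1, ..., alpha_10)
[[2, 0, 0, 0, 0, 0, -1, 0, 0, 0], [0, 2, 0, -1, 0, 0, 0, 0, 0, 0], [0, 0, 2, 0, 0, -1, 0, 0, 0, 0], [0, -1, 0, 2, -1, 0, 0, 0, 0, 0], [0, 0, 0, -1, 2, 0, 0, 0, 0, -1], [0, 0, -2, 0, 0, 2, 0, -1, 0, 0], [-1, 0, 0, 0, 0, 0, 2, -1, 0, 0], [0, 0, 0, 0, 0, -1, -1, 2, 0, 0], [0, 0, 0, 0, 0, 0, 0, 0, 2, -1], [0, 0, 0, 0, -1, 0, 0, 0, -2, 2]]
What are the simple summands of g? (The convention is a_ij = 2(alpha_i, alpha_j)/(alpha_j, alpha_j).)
B_5 + B_5

The diagram associated to this matrix has two connected components: the simple roots {alpha_1, alpha_3, alpha_6, alpha_7, alpha_8} form a chain of 5 nodes with a double edge at one end; the terminal node there is the unique short simple root (B_5), and {alpha_2, alpha_4, alpha_5, alpha_9, alpha_10} form a chain of 5 nodes with a double edge at one end; the terminal node there is the unique short simple root (B_5). A semisimple Lie algebra decomposes uniquely as the direct sum of simple ideals, one per connected component of its Dynkin diagram, so g ≅ B_5 ⊕ B_5 (dimension 55 + 55 = 110).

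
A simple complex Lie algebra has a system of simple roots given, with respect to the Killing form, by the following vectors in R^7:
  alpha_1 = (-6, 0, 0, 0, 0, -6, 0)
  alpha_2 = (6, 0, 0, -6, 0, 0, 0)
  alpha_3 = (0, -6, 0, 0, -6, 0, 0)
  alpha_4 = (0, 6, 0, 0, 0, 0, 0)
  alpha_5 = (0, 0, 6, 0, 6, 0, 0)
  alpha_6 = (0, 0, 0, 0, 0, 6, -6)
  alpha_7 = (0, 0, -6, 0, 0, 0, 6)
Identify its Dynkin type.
B_7 (so(15))

Compute the Cartan integers a_ij = 2(alpha_i, alpha_j)/(alpha_j, alpha_j); the resulting 7x7 Cartan matrix is
[[2, -1, 0, 0, 0, -1, 0], [-1, 2, 0, 0, 0, 0, 0], [0, 0, 2, -2, -1, 0, 0], [0, 0, -1, 2, 0, 0, 0], [0, 0, -1, 0, 2, 0, -1], [-1, 0, 0, 0, 0, 2, -1], [0, 0, 0, 0, -1, -1, 2]].
The roots have two lengths (squared-length ratio 2:1); the short ones are alpha_{4}. The associated Dynkin diagram is a chain of 7 nodes with a double edge at one end; the terminal node there is the unique short simple root (B_7), so the type is B_7 (the algebra so(15)).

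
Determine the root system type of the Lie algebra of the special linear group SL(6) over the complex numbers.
A_5

This is sl(6), which has dimension 6^2 - 1 = 35 and rank 6 - 1 = 5 (a Cartan subalgebra is the diagonal traceless matrices). In the classification of classical Lie algebras, the special linear algebra sl(n+1) has type A_n; here n = 5, so the Dynkin diagram is a chain of 5 nodes with single edges (A_5). Hence the type is A_5.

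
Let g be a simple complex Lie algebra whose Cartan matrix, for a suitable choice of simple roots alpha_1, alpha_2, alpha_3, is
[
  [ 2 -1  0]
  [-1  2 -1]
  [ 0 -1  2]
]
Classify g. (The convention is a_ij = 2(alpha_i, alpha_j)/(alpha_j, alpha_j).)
A3

The matrix has rank 3 with 2's on the diagonal. Reading the off-diagonal entries as Dynkin edges (a single edge where a_ij = a_ji = -1; a double or triple edge where a_ij * a_ji = 2 or 3), the diagram is a chain of 3 nodes with single edges (A_3). One simple-root ordering that puts it in standard form is (alpha_3, alpha_2, alpha_1). So the algebra is type A_3, i.e. sl(4).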